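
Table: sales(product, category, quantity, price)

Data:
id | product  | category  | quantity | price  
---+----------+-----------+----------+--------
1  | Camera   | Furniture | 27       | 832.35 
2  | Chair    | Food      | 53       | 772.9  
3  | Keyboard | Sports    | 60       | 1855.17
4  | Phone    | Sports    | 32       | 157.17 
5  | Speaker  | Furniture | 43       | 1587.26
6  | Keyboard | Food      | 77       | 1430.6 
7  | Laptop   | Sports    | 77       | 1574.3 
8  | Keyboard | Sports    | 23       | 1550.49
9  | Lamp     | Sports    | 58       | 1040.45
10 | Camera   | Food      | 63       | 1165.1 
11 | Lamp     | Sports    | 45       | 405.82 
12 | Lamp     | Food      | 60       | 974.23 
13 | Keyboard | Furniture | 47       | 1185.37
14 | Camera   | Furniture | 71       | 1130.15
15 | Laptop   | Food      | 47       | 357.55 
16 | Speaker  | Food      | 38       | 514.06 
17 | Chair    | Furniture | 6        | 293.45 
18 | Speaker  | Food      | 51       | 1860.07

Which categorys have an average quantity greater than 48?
SELECT category, AVG(quantity)
FROM sales
GROUP BY category
HAVING AVG(quantity) > 48

Result:
  Food: avg=55.57
  Sports: avg=49.17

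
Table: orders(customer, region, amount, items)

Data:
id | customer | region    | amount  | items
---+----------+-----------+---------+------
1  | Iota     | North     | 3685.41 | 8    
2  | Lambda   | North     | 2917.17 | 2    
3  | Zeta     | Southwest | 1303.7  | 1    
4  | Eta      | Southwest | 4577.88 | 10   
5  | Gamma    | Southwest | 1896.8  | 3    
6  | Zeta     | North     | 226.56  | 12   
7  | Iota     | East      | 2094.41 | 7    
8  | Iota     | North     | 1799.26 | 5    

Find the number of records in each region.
SELECT region, COUNT(*) as count
FROM orders
GROUP BY region

Result:
  East: 1
  North: 4
  Southwest: 3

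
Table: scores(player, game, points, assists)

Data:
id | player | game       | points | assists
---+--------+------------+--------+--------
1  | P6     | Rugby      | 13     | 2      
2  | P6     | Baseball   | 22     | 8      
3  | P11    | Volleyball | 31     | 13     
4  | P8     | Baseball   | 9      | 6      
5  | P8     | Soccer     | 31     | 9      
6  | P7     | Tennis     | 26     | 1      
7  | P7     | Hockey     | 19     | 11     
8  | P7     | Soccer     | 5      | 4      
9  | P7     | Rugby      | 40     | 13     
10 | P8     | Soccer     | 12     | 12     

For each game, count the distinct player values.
SELECT game, COUNT(DISTINCT player)
FROM scores
GROUP BY game

Result:
  Baseball: 2 distinct
  Hockey: 1 distinct
  Rugby: 2 distinct
  Soccer: 2 distinct
  Tennis: 1 distinct
  Volleyball: 1 distinct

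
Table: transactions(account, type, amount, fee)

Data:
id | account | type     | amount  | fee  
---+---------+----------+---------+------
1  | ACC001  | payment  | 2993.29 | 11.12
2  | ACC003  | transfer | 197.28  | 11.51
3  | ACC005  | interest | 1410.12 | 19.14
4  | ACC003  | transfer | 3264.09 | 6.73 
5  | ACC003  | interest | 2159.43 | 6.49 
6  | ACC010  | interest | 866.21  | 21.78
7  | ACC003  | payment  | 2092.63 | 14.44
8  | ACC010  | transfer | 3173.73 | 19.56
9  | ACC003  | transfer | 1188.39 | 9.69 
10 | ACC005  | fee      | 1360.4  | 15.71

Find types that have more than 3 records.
SELECT type, COUNT(*) as cnt
FROM transactions
GROUP BY type
HAVING COUNT(*) > 3

Result:
  transfer: 4

Note: HAVING filters groups after aggregation, WHERE filters rows before.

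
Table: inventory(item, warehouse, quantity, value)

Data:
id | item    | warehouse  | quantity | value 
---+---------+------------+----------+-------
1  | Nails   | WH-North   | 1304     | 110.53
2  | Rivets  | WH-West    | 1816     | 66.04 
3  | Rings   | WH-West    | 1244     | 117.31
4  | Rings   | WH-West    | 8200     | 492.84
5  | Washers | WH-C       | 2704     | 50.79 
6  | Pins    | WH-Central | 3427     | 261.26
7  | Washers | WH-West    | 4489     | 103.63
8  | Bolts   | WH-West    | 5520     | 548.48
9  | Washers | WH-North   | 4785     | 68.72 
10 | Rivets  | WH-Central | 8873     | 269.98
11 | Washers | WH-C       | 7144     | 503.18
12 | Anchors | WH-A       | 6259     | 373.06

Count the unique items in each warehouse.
SELECT warehouse, COUNT(DISTINCT item)
FROM inventory
GROUP BY warehouse

Result:
  WH-A: 1 distinct
  WH-C: 1 distinct
  WH-Central: 2 distinct
  WH-North: 2 distinct
  WH-West: 4 distinct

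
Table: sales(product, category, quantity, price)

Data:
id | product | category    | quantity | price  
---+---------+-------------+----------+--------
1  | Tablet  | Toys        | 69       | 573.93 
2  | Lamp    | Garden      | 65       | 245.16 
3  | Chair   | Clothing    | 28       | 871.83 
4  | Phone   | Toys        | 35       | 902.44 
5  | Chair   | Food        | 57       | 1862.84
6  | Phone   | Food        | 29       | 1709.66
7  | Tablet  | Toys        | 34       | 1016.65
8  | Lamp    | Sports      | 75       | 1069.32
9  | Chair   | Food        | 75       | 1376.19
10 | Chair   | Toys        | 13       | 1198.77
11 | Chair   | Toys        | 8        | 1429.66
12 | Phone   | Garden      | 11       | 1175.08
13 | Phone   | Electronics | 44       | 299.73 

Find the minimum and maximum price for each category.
SELECT category, MIN(price), MAX(price)
FROM sales
GROUP BY category

Result:
  Clothing: min=871.83, max=871.83
  Electronics: min=299.73, max=299.73
  Food: min=1376.19, max=1862.84
  Garden: min=245.16, max=1175.08
  Sports: min=1069.32, max=1069.32
  Toys: min=573.93, max=1429.66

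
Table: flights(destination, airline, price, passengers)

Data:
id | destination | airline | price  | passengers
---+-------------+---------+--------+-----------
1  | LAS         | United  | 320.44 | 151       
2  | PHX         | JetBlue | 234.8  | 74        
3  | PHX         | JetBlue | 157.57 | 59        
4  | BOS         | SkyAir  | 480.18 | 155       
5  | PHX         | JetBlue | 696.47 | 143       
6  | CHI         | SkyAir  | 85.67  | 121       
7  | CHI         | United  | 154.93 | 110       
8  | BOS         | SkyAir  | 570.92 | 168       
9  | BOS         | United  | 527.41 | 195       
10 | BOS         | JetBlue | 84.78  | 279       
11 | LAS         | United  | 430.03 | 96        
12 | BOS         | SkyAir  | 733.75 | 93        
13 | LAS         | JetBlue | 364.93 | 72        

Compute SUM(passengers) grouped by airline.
SELECT airline, SUM(passengers) as result
FROM flights
GROUP BY airline

Result:
  JetBlue: 627
  SkyAir: 537
  United: 552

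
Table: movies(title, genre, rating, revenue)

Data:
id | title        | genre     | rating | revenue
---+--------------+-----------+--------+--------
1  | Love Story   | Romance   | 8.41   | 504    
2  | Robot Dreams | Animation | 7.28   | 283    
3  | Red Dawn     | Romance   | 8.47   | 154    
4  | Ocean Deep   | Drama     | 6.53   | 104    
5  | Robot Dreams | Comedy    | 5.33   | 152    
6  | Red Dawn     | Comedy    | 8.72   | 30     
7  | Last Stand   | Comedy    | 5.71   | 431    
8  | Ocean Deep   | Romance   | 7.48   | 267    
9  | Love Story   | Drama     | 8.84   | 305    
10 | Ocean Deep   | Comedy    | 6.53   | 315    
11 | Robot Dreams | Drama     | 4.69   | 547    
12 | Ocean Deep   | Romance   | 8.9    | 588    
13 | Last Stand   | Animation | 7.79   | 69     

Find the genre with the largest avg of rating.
SELECT genre, AVG(rating) as val
FROM movies
GROUP BY genre
ORDER BY val DESC
LIMIT 1

Result: Romance with avg(rating) = 8.32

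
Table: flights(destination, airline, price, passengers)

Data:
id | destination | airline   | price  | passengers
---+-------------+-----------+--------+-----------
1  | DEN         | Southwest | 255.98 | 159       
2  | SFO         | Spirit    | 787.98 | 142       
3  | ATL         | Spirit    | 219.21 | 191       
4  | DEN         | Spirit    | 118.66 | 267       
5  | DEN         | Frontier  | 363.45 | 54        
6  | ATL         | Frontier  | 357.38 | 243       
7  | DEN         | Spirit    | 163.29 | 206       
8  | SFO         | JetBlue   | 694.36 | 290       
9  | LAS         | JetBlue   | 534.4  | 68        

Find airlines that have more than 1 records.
SELECT airline, COUNT(*) as cnt
FROM flights
GROUP BY airline
HAVING COUNT(*) > 1

Result:
  Frontier: 2
  JetBlue: 2
  Spirit: 4

Note: HAVING filters groups after aggregation, WHERE filters rows before.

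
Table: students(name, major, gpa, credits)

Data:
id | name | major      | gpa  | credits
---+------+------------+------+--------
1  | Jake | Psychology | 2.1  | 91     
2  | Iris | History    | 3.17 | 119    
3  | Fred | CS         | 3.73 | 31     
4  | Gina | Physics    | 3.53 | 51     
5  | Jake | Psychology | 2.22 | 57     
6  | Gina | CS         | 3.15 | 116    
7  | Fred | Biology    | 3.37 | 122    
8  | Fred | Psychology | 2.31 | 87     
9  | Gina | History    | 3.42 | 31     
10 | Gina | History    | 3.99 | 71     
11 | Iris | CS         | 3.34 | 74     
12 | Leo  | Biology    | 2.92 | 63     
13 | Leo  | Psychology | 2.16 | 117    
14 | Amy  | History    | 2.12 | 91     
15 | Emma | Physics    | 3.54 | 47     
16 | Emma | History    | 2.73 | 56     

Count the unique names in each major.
SELECT major, COUNT(DISTINCT name)
FROM students
GROUP BY major

Result:
  Biology: 2 distinct
  CS: 3 distinct
  History: 4 distinct
  Physics: 2 distinct
  Psychology: 3 distinct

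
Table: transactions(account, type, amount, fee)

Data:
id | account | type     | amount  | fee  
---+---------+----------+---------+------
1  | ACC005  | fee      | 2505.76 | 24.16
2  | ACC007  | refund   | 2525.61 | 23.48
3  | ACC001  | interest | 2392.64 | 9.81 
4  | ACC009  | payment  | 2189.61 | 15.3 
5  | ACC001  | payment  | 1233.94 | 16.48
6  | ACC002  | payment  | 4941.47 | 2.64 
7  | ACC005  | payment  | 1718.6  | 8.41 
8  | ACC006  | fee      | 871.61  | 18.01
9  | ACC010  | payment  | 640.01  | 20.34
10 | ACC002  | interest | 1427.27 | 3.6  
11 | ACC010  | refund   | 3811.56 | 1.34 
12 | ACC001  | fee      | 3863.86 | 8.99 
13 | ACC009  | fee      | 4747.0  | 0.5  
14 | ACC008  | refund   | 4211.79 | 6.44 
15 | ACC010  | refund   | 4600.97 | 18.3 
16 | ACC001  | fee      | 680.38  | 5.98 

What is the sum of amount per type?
SELECT type, SUM(amount) as result
FROM transactions
GROUP BY type

Result:
  fee: 12668.61
  interest: 3819.91
  payment: 10723.63
  refund: 15149.93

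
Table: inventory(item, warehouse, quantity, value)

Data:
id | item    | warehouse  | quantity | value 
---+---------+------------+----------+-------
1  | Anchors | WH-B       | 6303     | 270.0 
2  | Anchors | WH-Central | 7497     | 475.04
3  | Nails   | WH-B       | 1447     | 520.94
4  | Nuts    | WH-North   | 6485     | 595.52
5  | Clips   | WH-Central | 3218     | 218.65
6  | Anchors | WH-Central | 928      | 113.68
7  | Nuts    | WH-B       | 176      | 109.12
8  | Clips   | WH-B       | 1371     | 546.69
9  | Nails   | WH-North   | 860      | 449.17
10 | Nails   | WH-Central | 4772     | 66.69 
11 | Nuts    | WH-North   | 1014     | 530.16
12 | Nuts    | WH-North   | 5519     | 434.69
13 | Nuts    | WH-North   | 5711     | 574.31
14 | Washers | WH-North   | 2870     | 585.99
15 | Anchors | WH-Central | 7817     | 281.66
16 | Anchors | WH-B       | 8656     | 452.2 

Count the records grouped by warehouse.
SELECT warehouse, COUNT(*) as count
FROM inventory
GROUP BY warehouse

Result:
  WH-B: 5
  WH-Central: 5
  WH-North: 6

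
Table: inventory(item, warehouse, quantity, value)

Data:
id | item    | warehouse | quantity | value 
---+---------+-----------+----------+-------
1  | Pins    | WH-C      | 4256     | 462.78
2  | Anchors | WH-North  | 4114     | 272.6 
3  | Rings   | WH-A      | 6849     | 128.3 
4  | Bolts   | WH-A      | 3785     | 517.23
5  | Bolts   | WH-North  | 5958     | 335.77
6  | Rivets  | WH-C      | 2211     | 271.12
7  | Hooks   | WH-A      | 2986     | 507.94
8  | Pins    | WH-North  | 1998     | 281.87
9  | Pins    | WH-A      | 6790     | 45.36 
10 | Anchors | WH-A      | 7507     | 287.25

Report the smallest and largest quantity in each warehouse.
SELECT warehouse, MIN(quantity), MAX(quantity)
FROM inventory
GROUP BY warehouse

Result:
  WH-A: min=2986, max=7507
  WH-C: min=2211, max=4256
  WH-North: min=1998, max=5958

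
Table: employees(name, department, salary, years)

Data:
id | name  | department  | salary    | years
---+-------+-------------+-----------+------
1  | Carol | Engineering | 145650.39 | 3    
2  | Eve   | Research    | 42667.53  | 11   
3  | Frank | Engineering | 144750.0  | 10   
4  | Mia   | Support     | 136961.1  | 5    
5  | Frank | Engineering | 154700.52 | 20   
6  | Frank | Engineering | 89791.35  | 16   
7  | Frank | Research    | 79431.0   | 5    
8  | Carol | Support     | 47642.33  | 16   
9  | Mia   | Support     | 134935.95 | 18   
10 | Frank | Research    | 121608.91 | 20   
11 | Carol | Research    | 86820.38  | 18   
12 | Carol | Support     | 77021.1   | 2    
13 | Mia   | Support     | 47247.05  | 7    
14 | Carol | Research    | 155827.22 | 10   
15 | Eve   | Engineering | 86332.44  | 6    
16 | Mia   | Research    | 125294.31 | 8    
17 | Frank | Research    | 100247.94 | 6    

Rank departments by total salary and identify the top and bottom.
SELECT department, SUM(salary)
FROM employees
GROUP BY department
ORDER BY SUM(salary)

All groups:
  Support: 443807.53
  Engineering: 621224.70
  Research: 711897.29

Highest: Research (711897.29)
Lowest: Support (443807.53)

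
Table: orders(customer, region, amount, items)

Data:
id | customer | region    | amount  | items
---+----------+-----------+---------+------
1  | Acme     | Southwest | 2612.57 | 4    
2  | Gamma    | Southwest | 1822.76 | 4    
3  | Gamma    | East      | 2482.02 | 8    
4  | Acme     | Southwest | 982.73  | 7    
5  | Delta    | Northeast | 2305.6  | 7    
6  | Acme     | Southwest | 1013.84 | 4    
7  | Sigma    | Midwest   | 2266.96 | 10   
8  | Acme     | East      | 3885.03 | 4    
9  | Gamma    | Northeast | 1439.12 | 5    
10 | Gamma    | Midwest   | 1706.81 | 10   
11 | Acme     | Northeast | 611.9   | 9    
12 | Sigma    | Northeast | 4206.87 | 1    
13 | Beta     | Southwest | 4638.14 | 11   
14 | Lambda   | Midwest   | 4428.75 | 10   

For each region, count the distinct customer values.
SELECT region, COUNT(DISTINCT customer)
FROM orders
GROUP BY region

Result:
  East: 2 distinct
  Midwest: 3 distinct
  Northeast: 4 distinct
  Southwest: 3 distinct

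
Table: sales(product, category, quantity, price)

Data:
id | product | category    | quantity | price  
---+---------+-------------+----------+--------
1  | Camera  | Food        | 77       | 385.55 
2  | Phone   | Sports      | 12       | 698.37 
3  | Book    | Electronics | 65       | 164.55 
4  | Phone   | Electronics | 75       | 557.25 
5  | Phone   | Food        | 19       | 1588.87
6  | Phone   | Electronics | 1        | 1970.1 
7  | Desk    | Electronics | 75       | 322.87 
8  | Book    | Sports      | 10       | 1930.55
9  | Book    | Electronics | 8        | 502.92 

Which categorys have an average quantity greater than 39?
SELECT category, AVG(quantity)
FROM sales
GROUP BY category
HAVING AVG(quantity) > 39

Result:
  Electronics: avg=44.80
  Food: avg=48.00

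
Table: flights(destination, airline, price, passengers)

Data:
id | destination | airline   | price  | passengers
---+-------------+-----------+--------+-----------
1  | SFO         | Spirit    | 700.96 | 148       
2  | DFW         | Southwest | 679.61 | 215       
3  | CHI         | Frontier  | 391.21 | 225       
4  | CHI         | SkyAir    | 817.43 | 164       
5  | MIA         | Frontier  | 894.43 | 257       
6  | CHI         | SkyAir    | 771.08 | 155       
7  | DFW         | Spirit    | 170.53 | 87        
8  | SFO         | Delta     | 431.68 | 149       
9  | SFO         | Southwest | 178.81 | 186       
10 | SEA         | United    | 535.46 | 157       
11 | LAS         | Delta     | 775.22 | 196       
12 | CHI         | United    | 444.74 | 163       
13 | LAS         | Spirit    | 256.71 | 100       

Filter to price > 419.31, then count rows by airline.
SELECT airline, COUNT(*)
FROM flights
WHERE price > 419.31
GROUP BY airline

Note: WHERE filters rows before grouping.

Result:
  Delta: 2
  Frontier: 1
  SkyAir: 2
  Southwest: 1
  Spirit: 1
  United: 2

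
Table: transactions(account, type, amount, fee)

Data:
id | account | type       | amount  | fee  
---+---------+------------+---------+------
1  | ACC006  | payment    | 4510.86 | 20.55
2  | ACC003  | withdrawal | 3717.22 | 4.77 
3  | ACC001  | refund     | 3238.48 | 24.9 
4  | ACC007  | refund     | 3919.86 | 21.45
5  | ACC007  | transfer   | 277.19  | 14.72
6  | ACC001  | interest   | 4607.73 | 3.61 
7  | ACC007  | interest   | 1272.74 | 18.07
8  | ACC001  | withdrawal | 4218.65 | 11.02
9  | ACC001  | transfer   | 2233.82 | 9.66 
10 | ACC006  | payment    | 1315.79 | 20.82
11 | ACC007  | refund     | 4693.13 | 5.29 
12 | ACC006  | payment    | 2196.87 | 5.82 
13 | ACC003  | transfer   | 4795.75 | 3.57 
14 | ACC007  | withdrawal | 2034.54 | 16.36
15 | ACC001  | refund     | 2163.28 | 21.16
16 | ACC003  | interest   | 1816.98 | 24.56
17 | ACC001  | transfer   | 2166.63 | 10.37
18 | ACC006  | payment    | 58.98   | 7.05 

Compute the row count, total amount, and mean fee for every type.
SELECT type,
       COUNT(*) as cnt,
       SUM(amount) as total_amount,
       AVG(fee) as avg_fee
FROM transactions
GROUP BY type

Result:
  interest: 3 records, 7697.45 total amount, 15.41 avg fee
  payment: 4 records, 8082.50 total amount, 13.56 avg fee
  refund: 4 records, 14014.75 total amount, 18.20 avg fee
  transfer: 4 records, 9473.39 total amount, 9.58 avg fee
  withdrawal: 3 records, 9970.41 total amount, 10.72 avg fee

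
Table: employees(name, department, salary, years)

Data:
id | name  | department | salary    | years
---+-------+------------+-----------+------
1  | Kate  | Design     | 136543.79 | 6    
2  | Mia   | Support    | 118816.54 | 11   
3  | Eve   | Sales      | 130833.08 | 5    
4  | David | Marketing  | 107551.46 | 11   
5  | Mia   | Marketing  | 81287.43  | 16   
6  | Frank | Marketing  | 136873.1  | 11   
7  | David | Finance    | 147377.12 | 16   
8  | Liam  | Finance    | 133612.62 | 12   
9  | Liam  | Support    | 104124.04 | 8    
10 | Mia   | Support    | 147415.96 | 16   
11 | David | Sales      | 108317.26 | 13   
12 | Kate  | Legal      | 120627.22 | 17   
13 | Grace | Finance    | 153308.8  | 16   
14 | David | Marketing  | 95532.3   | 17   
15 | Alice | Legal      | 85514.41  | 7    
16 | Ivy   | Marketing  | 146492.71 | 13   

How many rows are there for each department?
SELECT department, COUNT(*) as count
FROM employees
GROUP BY department

Result:
  Design: 1
  Finance: 3
  Legal: 2
  Marketing: 5
  Sales: 2
  Support: 3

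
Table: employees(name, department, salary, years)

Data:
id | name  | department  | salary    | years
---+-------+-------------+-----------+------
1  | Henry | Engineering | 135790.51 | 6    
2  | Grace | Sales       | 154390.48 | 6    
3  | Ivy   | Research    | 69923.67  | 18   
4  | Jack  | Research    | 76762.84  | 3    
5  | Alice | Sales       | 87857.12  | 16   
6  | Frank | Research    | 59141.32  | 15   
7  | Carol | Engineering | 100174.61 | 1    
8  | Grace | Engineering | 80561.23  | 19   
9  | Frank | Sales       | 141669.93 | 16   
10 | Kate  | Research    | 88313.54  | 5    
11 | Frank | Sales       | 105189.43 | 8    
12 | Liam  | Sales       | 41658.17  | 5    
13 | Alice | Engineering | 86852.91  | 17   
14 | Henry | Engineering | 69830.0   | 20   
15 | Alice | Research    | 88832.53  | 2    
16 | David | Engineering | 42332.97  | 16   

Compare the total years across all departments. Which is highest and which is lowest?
SELECT department, SUM(years)
FROM employees
GROUP BY department
ORDER BY SUM(years)

All groups:
  Research: 43
  Sales: 51
  Engineering: 79

Highest: Engineering (79)
Lowest: Research (43)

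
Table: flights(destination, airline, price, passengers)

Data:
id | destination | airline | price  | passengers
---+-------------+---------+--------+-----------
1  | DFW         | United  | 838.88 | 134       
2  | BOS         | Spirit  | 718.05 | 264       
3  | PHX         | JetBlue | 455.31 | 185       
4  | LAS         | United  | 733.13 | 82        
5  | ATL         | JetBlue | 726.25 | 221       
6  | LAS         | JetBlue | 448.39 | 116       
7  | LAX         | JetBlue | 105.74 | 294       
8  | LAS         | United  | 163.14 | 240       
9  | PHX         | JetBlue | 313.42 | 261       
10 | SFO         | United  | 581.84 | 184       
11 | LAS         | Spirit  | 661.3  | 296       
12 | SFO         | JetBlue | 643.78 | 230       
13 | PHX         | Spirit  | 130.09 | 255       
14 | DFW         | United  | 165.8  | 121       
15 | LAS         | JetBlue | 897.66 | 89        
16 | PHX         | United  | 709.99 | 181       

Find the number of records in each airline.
SELECT airline, COUNT(*) as count
FROM flights
GROUP BY airline

Result:
  JetBlue: 7
  Spirit: 3
  United: 6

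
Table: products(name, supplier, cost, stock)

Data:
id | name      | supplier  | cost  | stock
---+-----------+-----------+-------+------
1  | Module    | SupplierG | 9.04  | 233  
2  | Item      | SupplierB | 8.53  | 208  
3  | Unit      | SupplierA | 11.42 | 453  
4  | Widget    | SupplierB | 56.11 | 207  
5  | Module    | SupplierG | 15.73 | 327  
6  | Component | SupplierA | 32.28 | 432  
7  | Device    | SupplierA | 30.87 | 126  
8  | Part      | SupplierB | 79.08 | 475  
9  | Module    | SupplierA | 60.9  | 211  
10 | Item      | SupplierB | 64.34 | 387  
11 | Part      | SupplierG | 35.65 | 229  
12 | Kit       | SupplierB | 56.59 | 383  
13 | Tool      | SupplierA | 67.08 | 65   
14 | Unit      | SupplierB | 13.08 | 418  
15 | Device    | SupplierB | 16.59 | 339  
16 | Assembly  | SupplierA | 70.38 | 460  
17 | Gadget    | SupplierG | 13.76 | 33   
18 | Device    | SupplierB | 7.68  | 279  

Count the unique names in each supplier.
SELECT supplier, COUNT(DISTINCT name)
FROM products
GROUP BY supplier

Result:
  SupplierA: 6 distinct
  SupplierB: 6 distinct
  SupplierG: 3 distinct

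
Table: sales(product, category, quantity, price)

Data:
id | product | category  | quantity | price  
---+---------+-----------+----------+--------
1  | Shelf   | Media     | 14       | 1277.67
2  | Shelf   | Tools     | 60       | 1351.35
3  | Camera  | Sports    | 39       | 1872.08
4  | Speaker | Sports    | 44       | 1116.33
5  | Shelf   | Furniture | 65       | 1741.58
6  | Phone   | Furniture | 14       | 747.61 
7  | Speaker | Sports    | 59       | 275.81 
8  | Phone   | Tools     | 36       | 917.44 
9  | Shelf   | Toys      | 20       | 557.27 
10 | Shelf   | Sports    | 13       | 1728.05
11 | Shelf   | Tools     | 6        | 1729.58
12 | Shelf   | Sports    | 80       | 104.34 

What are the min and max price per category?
SELECT category, MIN(price), MAX(price)
FROM sales
GROUP BY category

Result:
  Furniture: min=747.61, max=1741.58
  Media: min=1277.67, max=1277.67
  Sports: min=104.34, max=1872.08
  Tools: min=917.44, max=1729.58
  Toys: min=557.27, max=557.27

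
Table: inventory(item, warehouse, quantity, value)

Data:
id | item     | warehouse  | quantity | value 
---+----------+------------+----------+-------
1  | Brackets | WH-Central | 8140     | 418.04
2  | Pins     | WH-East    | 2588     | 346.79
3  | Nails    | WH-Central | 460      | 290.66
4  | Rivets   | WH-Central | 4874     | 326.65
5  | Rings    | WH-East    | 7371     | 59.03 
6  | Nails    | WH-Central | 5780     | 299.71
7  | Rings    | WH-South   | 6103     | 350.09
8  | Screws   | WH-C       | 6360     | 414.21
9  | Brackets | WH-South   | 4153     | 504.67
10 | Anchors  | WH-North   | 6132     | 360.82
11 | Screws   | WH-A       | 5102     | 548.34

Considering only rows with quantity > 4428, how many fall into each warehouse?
SELECT warehouse, COUNT(*)
FROM inventory
WHERE quantity > 4428
GROUP BY warehouse

Note: WHERE filters rows before grouping.

Result:
  WH-A: 1
  WH-C: 1
  WH-Central: 3
  WH-East: 1
  WH-North: 1
  WH-South: 1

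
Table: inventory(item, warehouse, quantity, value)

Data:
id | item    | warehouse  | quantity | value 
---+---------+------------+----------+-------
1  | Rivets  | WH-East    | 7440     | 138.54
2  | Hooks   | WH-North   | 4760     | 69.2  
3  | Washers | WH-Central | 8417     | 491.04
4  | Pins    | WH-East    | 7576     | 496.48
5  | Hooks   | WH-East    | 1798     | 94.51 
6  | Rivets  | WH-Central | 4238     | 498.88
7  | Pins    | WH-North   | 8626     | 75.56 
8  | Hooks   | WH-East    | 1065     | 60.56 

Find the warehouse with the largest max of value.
SELECT warehouse, MAX(value) as val
FROM inventory
GROUP BY warehouse
ORDER BY val DESC
LIMIT 1

Result: WH-Central with max(value) = 498.88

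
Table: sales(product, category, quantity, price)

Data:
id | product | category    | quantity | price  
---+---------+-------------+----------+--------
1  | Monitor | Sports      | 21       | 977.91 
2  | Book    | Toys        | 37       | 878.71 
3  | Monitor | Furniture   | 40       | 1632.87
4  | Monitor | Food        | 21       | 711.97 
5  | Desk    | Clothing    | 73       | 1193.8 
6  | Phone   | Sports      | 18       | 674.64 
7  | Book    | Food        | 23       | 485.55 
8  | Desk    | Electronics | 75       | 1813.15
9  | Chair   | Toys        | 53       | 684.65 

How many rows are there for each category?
SELECT category, COUNT(*) as count
FROM sales
GROUP BY category

Result:
  Clothing: 1
  Electronics: 1
  Food: 2
  Furniture: 1
  Sports: 2
  Toys: 2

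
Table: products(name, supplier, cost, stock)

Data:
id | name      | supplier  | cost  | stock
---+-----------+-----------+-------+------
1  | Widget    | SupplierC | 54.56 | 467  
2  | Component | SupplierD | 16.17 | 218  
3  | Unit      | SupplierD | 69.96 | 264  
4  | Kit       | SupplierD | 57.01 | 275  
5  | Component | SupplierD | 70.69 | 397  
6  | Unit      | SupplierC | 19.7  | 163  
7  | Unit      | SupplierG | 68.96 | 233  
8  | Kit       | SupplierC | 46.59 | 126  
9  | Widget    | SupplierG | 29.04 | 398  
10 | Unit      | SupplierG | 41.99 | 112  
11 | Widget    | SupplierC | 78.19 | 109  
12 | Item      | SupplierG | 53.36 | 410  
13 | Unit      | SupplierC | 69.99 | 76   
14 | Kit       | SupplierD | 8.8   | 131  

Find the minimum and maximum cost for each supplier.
SELECT supplier, MIN(cost), MAX(cost)
FROM products
GROUP BY supplier

Result:
  SupplierC: min=19.70, max=78.19
  SupplierD: min=8.80, max=70.69
  SupplierG: min=29.04, max=68.96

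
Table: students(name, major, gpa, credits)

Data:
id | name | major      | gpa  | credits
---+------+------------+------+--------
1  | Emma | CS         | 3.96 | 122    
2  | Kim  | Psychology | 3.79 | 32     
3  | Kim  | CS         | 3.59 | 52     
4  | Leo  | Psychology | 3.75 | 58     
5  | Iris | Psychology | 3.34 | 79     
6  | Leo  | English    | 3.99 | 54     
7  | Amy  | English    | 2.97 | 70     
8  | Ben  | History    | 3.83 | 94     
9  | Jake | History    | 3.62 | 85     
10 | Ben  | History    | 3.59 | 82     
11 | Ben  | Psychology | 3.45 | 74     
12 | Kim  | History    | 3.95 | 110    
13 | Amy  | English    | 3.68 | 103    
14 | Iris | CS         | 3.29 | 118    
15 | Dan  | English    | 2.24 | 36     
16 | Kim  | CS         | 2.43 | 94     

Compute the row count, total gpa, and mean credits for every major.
SELECT major,
       COUNT(*) as cnt,
       SUM(gpa) as total_gpa,
       AVG(credits) as avg_credits
FROM students
GROUP BY major

Result:
  CS: 4 records, 13.27 total gpa, 96.50 avg credits
  English: 4 records, 12.88 total gpa, 65.75 avg credits
  History: 4 records, 14.99 total gpa, 92.75 avg credits
  Psychology: 4 records, 14.33 total gpa, 60.75 avg credits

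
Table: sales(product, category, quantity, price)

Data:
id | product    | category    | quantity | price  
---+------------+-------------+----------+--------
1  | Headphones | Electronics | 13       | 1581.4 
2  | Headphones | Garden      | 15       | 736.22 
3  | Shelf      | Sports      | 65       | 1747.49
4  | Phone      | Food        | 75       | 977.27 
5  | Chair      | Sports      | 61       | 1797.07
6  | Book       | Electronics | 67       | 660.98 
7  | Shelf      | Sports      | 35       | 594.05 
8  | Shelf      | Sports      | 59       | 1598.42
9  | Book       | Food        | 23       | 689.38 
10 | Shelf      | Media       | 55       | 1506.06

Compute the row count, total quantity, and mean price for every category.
SELECT category,
       COUNT(*) as cnt,
       SUM(quantity) as total_quantity,
       AVG(price) as avg_price
FROM sales
GROUP BY category

Result:
  Electronics: 2 records, 80 total quantity, 1121.19 avg price
  Food: 2 records, 98 total quantity, 833.33 avg price
  Garden: 1 records, 15 total quantity, 736.22 avg price
  Media: 1 records, 55 total quantity, 1506.06 avg price
  Sports: 4 records, 220 total quantity, 1434.26 avg price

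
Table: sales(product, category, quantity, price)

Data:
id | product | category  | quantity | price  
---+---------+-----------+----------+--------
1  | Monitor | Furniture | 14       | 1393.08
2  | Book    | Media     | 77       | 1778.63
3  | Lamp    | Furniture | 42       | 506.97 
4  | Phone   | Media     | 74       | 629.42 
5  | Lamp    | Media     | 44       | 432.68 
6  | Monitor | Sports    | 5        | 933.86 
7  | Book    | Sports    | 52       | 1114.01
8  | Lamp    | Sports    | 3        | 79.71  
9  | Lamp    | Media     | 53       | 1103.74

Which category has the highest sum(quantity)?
SELECT category, SUM(quantity) as val
FROM sales
GROUP BY category
ORDER BY val DESC
LIMIT 1

Result: Media with sum(quantity) = 248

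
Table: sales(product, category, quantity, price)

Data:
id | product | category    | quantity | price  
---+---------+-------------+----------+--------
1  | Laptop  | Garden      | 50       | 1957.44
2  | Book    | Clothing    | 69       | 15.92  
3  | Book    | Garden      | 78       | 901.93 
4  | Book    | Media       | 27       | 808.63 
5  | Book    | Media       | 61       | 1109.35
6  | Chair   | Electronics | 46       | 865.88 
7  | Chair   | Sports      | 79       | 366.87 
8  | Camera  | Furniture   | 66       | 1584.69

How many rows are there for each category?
SELECT category, COUNT(*) as count
FROM sales
GROUP BY category

Result:
  Clothing: 1
  Electronics: 1
  Furniture: 1
  Garden: 2
  Media: 2
  Sports: 1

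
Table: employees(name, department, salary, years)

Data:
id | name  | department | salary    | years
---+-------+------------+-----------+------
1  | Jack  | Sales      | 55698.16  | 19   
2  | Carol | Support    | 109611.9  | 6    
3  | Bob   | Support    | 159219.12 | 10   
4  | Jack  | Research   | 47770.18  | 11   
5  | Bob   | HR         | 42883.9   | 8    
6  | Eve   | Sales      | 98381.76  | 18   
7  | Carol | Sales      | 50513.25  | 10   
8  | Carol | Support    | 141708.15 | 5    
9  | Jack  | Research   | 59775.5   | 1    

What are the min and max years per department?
SELECT department, MIN(years), MAX(years)
FROM employees
GROUP BY department

Result:
  HR: min=8, max=8
  Research: min=1, max=11
  Sales: min=10, max=19
  Support: min=5, max=10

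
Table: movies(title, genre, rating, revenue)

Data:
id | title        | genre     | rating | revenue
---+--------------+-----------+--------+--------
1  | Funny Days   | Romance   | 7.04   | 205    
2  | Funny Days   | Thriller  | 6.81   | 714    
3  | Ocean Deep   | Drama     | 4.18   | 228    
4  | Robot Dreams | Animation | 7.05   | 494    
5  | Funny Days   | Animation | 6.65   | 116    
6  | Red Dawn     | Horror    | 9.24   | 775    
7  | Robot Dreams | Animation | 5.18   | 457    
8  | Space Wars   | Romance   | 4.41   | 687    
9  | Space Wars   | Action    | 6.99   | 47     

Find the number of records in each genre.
SELECT genre, COUNT(*) as count
FROM movies
GROUP BY genre

Result:
  Action: 1
  Animation: 3
  Drama: 1
  Horror: 1
  Romance: 2
  Thriller: 1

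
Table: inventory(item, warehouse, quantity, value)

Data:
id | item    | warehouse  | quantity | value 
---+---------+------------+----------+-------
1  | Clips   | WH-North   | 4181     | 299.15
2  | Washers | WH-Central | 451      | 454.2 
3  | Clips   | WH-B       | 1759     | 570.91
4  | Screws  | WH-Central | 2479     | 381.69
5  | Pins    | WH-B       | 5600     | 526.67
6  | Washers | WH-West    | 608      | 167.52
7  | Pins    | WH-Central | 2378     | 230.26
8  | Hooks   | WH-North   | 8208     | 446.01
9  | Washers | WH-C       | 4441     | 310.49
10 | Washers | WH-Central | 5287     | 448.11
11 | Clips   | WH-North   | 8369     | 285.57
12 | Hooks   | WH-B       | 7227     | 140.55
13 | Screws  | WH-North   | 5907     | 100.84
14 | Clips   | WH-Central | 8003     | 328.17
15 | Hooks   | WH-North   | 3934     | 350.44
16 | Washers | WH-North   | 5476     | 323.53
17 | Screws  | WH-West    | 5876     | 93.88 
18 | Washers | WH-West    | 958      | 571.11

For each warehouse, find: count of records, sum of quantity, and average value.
SELECT warehouse,
       COUNT(*) as cnt,
       SUM(quantity) as total_quantity,
       AVG(value) as avg_value
FROM inventory
GROUP BY warehouse

Result:
  WH-B: 3 records, 14586 total quantity, 412.71 avg value
  WH-C: 1 records, 4441 total quantity, 310.49 avg value
  WH-Central: 5 records, 18598 total quantity, 368.49 avg value
  WH-North: 6 records, 36075 total quantity, 300.92 avg value
  WH-West: 3 records, 7442 total quantity, 277.50 avg value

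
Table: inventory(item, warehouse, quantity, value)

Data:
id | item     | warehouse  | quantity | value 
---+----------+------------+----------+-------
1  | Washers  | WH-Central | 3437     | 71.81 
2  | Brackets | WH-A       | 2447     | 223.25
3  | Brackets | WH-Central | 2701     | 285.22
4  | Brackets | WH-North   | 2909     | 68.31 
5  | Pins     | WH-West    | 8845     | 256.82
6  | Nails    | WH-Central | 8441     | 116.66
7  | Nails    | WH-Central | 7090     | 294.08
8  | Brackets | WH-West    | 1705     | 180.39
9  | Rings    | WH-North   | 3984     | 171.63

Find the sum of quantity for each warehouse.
SELECT warehouse, SUM(quantity) as result
FROM inventory
GROUP BY warehouse

Result:
  WH-A: 2447
  WH-Central: 21669
  WH-North: 6893
  WH-West: 10550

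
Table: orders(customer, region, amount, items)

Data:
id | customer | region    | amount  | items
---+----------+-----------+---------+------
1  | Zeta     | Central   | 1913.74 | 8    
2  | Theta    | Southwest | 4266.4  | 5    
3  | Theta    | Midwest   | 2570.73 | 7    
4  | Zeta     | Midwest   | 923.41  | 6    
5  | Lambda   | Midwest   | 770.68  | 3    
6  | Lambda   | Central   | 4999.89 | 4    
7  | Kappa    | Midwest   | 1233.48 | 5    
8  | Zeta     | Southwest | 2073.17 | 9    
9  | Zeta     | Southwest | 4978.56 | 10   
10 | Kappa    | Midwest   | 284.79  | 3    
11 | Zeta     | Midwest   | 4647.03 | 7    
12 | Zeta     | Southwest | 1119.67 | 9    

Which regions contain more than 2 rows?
SELECT region, COUNT(*) as cnt
FROM orders
GROUP BY region
HAVING COUNT(*) > 2

Result:
  Midwest: 6
  Southwest: 4

Note: HAVING filters groups after aggregation, WHERE filters rows before.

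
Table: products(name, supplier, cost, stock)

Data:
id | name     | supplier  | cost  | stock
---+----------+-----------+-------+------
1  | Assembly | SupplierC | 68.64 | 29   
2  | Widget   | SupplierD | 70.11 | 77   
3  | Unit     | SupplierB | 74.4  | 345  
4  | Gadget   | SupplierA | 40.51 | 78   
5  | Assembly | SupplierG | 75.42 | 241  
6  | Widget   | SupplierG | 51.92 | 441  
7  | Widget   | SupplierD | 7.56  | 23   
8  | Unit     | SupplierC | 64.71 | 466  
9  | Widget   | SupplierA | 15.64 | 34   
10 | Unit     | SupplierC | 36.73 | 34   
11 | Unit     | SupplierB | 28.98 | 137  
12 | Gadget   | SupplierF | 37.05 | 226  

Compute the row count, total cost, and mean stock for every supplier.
SELECT supplier,
       COUNT(*) as cnt,
       SUM(cost) as total_cost,
       AVG(stock) as avg_stock
FROM products
GROUP BY supplier

Result:
  SupplierA: 2 records, 56.15 total cost, 56.00 avg stock
  SupplierB: 2 records, 103.38 total cost, 241.00 avg stock
  SupplierC: 3 records, 170.08 total cost, 176.33 avg stock
  SupplierD: 2 records, 77.67 total cost, 50.00 avg stock
  SupplierF: 1 records, 37.05 total cost, 226.00 avg stock
  SupplierG: 2 records, 127.34 total cost, 341.00 avg stock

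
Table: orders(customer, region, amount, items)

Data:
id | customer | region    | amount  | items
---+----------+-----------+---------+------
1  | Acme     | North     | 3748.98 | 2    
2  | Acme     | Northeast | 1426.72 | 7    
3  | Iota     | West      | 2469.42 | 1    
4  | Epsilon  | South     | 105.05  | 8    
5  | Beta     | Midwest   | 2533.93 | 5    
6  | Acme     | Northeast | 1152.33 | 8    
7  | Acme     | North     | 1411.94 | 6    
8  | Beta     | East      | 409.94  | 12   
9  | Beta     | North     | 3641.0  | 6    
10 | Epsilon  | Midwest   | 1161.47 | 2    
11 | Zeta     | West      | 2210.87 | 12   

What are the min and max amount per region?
SELECT region, MIN(amount), MAX(amount)
FROM orders
GROUP BY region

Result:
  East: min=409.94, max=409.94
  Midwest: min=1161.47, max=2533.93
  North: min=1411.94, max=3748.98
  Northeast: min=1152.33, max=1426.72
  South: min=105.05, max=105.05
  West: min=2210.87, max=2469.42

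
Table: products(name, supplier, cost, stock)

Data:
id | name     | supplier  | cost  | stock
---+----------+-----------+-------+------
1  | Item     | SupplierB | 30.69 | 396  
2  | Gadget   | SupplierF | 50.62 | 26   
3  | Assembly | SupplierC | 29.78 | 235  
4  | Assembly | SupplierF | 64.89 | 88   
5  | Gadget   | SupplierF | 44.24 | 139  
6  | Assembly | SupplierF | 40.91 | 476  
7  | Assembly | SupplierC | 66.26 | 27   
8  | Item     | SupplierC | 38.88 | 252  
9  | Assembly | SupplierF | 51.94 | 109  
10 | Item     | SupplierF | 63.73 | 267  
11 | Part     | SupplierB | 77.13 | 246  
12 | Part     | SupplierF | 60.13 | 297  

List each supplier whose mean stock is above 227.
SELECT supplier, AVG(stock)
FROM products
GROUP BY supplier
HAVING AVG(stock) > 227

Result:
  SupplierB: avg=321.00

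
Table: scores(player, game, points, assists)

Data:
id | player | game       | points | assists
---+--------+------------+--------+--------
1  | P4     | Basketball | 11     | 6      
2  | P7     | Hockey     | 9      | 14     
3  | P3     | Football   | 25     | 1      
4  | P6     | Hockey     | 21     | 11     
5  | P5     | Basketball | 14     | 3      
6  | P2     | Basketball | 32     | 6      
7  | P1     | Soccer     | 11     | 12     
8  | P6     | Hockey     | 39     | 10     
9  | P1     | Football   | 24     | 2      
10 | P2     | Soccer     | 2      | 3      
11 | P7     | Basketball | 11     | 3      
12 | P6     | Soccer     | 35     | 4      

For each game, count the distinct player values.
SELECT game, COUNT(DISTINCT player)
FROM scores
GROUP BY game

Result:
  Basketball: 4 distinct
  Football: 2 distinct
  Hockey: 2 distinct
  Soccer: 3 distinct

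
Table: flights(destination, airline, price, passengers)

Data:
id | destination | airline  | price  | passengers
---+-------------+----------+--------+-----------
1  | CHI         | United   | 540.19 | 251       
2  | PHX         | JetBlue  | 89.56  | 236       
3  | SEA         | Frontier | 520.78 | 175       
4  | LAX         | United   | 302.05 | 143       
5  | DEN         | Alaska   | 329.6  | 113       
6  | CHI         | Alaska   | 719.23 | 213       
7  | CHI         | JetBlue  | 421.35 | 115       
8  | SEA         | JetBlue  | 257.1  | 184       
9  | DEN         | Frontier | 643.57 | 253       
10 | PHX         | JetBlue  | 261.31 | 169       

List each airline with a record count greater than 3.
SELECT airline, COUNT(*) as cnt
FROM flights
GROUP BY airline
HAVING COUNT(*) > 3

Result:
  JetBlue: 4

Note: HAVING filters groups after aggregation, WHERE filters rows before.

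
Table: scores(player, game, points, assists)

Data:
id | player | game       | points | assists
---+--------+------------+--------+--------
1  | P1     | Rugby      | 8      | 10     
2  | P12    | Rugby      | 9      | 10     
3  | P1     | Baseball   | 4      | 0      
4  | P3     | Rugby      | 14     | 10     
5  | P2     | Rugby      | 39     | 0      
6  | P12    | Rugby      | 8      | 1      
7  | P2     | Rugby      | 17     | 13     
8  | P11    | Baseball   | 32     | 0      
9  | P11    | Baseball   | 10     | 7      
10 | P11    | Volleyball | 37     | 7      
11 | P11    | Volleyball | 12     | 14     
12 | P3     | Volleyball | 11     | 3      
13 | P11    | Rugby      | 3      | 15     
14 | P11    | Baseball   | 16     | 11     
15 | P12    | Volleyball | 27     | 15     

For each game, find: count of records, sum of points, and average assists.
SELECT game,
       COUNT(*) as cnt,
       SUM(points) as total_points,
       AVG(assists) as avg_assists
FROM scores
GROUP BY game

Result:
  Baseball: 4 records, 62 total points, 4.50 avg assists
  Rugby: 7 records, 98 total points, 8.43 avg assists
  Volleyball: 4 records, 87 total points, 9.75 avg assists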